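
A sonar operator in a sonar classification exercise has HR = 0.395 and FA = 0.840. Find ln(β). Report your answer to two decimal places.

ln β = 0.46

Φ⁻¹(0.395) = -0.266, Φ⁻¹(0.840) = 0.994
ln β = −½·[z(H)² − z(FA)²] = −0.5 × (0.071 − 0.988) = 0.4585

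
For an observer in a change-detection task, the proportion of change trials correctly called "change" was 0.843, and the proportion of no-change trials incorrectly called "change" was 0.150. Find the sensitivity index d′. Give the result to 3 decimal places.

d′ = 2.043

z(0.843) = 1.0069, z(0.150) = -1.0364
d' = z(H) − z(FA) = 1.0069 − (-1.0364) = 2.0433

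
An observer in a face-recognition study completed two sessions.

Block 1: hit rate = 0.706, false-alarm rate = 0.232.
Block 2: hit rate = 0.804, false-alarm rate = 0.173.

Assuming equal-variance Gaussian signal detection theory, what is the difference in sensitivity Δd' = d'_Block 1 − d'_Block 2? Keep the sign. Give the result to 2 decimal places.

Δd' = -0.52

Block 1: z(0.706) = 0.542, z(0.232) = -0.732, d' = 1.274
Block 2: z(0.804) = 0.856, z(0.173) = -0.942, d' = 1.798
Δd' = d'_Block 1 − d'_Block 2 = 1.274 − 1.798 = -0.524
Block 2 has the higher sensitivity.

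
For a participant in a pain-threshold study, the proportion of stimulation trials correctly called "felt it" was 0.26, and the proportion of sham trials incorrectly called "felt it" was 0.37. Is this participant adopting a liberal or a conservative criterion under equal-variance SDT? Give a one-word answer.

conservative

z(H) = -0.643, z(FA) = -0.332
c = −½·(z(H) + z(FA)) = 0.4875
c > 0 → conservative criterion (biased toward responding “no”).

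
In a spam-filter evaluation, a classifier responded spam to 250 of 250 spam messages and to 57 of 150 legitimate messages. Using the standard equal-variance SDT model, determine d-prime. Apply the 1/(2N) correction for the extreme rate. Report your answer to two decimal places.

d-prime = 3.18

The hit rate is 250/250 = 1, so apply the 1/(2N) correction: H → 1 − 1/(2·250) = 0.99800.
z(H) = z(0.99800) = 2.878
z(FA) = z(0.38000) = -0.305
d' = 2.878 − (-0.305) = 3.183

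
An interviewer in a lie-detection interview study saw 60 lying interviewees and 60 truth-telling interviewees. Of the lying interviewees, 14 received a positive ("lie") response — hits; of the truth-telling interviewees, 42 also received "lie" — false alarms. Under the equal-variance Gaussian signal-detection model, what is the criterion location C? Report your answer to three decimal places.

H = 14/60 = 0.2333
FA = 42/60 = 0.7000
Φ⁻¹(H) = -0.7280
Φ⁻¹(FA) = 0.5244
c = −½·[z(H) + z(FA)] = −0.5 × (-0.7280 + 0.5244) = 0.1018
c > 0: the interviewer has a conservative response bias.

C = 0.102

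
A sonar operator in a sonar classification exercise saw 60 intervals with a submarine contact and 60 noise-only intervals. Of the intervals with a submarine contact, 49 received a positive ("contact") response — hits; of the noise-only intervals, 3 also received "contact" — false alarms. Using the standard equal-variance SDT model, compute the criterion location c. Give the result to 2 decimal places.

c = 0.37

H = 49/60 = 0.8167
FA = 3/60 = 0.0500
Φ⁻¹(H) = 0.903
Φ⁻¹(FA) = -1.645
c = −½·[z(H) + z(FA)] = −0.5 × (0.903 + (-1.645)) = 0.371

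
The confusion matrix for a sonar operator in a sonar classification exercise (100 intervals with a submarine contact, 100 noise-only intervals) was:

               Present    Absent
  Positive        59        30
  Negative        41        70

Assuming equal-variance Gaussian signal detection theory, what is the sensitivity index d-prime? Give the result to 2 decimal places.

d-prime = 0.75

H = 59/100 = 0.5900
FA = 30/100 = 0.3000
Φ⁻¹(H) = Φ⁻¹(0.5900) = 0.228
Φ⁻¹(FA) = Φ⁻¹(0.3000) = -0.524
d' = z(H) − z(FA) = 0.228 − (-0.524) = 0.752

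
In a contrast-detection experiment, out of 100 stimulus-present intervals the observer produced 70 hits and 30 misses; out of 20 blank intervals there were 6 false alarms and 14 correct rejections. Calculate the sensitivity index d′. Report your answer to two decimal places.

d′ = 1.05

H = 70/100 = 0.7000
FA = 6/20 = 0.3000
Φ⁻¹(H) = Φ⁻¹(0.7000) = 0.5244
Φ⁻¹(FA) = Φ⁻¹(0.3000) = -0.5244
d' = z(H) − z(FA) = 0.5244 − (-0.5244) = 1.0488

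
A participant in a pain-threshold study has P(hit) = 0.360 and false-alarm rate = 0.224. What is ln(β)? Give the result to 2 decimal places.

ln β = 0.22

z(H) = z(0.360) = -0.358
z(FA) = z(0.224) = -0.759
ln β = −½·[z(H)² − z(FA)²] = −0.5 × (0.128 − 0.576) = 0.224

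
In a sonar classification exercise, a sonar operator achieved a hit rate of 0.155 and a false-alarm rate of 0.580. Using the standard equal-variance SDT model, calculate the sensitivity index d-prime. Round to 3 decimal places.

d-prime = -1.217

Φ⁻¹(H) = -1.0152
Φ⁻¹(FA) = 0.2019
d' = z(H) − z(FA) = -1.0152 − 0.2019 = -1.2171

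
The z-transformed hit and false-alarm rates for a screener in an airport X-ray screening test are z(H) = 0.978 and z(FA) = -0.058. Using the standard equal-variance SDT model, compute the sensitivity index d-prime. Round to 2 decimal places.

d-prime = 1.04

d' = z(H) − z(FA) = 0.978 − (-0.058) = 1.036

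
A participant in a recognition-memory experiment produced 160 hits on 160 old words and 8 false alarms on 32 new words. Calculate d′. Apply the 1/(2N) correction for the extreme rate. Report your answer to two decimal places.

The hit rate is 160/160 = 1, so apply the 1/(2N) correction: H → 1 − 1/(2·160) = 0.99687.
z(H) = z(0.99687) = 2.734
z(FA) = z(0.25000) = -0.674
d' = 2.734 − (-0.674) = 3.408

d′ = 3.41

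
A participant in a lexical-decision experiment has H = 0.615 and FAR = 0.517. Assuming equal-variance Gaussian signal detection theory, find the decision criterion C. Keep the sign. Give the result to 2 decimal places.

Φ⁻¹(0.615) = 0.292, Φ⁻¹(0.517) = 0.043
c = −½·[z(H) + z(FA)] = −0.5 × (0.292 + 0.043) = -0.1675

C = -0.17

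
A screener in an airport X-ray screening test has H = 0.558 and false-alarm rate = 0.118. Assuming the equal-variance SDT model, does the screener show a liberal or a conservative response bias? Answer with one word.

conservative

z(H) = 0.146, z(FA) = -1.185
c = −½·(z(H) + z(FA)) = 0.5195
c > 0 → conservative criterion (biased toward responding “no”).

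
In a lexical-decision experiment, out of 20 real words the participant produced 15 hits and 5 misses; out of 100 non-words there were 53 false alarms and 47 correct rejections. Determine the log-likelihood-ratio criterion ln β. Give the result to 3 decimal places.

H = 15/20 = 0.7500
FA = 53/100 = 0.5300
z(H) = z(0.7500) = 0.6745
z(FA) = z(0.5300) = 0.0753
ln β = −½·[z(H)² − z(FA)²] = −0.5 × (0.4550 − 0.0057) = -0.22465

ln β = -0.225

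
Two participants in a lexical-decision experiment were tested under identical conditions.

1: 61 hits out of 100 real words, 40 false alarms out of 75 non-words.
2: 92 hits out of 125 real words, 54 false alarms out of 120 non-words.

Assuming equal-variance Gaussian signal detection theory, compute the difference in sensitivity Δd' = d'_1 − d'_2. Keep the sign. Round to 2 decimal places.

Δd' = -0.56

1: z(0.6100) = 0.279, z(0.5333) = 0.084, d' = 0.195
2: z(0.7360) = 0.631, z(0.4500) = -0.126, d' = 0.757
Δd' = d'_1 − d'_2 = 0.195 − 0.757 = -0.562
2 has the higher sensitivity.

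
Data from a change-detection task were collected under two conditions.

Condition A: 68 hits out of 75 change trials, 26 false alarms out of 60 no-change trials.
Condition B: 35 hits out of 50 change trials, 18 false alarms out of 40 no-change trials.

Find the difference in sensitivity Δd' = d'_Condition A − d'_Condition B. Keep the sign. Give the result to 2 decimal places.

Condition A: z(0.9067) = 1.321, z(0.4333) = -0.168, d' = 1.489
Condition B: z(0.7000) = 0.524, z(0.4500) = -0.126, d' = 0.650
Δd' = d'_Condition A − d'_Condition B = 1.489 − 0.650 = 0.839
Condition A has the higher sensitivity.

Δd' = 0.84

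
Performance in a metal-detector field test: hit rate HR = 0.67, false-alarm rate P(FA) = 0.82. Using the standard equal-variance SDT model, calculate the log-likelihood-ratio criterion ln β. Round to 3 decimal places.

ln β = 0.322

z(0.67) = 0.4399, z(0.82) = 0.9154
ln β = −½·[z(H)² − z(FA)²] = −0.5 × (0.1935 − 0.8380) = 0.32225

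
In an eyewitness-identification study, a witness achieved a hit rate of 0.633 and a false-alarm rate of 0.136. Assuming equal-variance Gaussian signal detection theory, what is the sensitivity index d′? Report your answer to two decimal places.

d′ = 1.44

z(H) = 0.3398
z(FA) = -1.0985
d' = z(H) − z(FA) = 0.3398 − (-1.0985) = 1.4383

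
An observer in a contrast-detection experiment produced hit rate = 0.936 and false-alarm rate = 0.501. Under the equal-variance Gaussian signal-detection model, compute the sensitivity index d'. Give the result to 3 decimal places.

z(0.936) = 1.5220, z(0.501) = 0.0025
d' = z(H) − z(FA) = 1.5220 − 0.0025 = 1.5195

d' = 1.520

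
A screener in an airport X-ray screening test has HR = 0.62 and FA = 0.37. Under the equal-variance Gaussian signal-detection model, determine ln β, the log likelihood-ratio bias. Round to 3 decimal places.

z(H) = z(0.62) = 0.3055
z(FA) = z(0.37) = -0.3319
ln β = −½·[z(H)² − z(FA)²] = −0.5 × (0.0933 − 0.1102) = 0.00845

ln β = 0.008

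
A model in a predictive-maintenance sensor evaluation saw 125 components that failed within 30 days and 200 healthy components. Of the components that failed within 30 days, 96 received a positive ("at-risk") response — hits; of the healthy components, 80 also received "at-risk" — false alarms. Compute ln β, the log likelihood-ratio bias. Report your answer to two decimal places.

H = 96/125 = 0.7680
FA = 80/200 = 0.4000
z(H) = 0.732
z(FA) = -0.253
ln β = −½·[z(H)² − z(FA)²] = −0.5 × (0.536 − 0.064) = -0.236

ln β = -0.24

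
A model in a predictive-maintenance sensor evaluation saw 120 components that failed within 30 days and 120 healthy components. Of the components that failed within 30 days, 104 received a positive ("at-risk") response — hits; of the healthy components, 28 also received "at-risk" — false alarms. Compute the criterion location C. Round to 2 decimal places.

H = 104/120 = 0.8667
FA = 28/120 = 0.2333
z(0.8667) = 1.1109, z(0.2333) = -0.7280
c = −½·[z(H) + z(FA)] = −0.5 × (1.1109 + (-0.7280)) = -0.19145

C = -0.19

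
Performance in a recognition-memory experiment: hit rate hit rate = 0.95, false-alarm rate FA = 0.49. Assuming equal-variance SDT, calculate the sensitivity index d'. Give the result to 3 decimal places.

d' = 1.670

z(H) = 1.6449
z(FA) = -0.0251
d' = z(H) − z(FA) = 1.6449 − (-0.0251) = 1.6700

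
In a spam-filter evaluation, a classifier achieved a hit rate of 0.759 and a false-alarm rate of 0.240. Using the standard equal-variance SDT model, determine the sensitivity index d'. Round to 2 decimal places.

d' = 1.41

Φ⁻¹(H) = 0.703
Φ⁻¹(FA) = -0.706
d' = z(H) − z(FA) = 0.703 − (-0.706) = 1.409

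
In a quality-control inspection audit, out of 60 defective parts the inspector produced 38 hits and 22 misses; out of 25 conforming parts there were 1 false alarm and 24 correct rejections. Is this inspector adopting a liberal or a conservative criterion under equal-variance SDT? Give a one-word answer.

conservative

z(H) = 0.341, z(FA) = -1.751
c = −½·(z(H) + z(FA)) = 0.705
c > 0 → conservative criterion (biased toward responding “no”).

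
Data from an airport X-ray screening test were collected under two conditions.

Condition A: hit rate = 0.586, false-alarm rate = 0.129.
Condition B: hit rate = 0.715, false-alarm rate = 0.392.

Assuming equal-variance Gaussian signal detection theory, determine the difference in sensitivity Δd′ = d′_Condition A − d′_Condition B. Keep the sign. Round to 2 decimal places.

Condition A: z(0.586) = 0.217, z(0.129) = -1.131, d' = 1.348
Condition B: z(0.715) = 0.568, z(0.392) = -0.274, d' = 0.842
Δd' = d'_Condition A − d'_Condition B = 1.348 − 0.842 = 0.506
Condition A has the higher sensitivity.

Δd′ = 0.51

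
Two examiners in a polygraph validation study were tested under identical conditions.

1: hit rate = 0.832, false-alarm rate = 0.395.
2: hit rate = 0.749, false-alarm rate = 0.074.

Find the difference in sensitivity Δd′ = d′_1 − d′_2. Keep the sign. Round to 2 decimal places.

1: z(0.832) = 0.962, z(0.395) = -0.266, d' = 1.228
2: z(0.749) = 0.671, z(0.074) = -1.447, d' = 2.118
Δd' = d'_1 − d'_2 = 1.228 − 2.118 = -0.890
2 has the higher sensitivity.

Δd′ = -0.89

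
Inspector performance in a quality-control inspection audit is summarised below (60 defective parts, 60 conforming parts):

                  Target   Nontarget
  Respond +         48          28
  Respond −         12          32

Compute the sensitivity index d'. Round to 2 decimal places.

d' = 0.93

H = 48/60 = 0.8000
FA = 28/60 = 0.4667
z(H) = z(0.8000) = 0.842
z(FA) = z(0.4667) = -0.084
d' = z(H) − z(FA) = 0.842 − (-0.084) = 0.926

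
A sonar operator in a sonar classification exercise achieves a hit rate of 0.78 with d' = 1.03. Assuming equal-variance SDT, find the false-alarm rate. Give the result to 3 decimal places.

false-alarm rate = 0.398

z(hit rate) = z(0.78) = 0.7722
z(FA) = z(H) − d' = 0.7722 − 1.03 = -0.2578
false-alarm rate = Φ(-0.2578) = 0.3983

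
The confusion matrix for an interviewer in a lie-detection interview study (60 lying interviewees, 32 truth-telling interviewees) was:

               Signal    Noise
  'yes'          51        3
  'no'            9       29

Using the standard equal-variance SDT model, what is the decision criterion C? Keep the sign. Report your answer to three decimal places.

H = 51/60 = 0.8500
FA = 3/32 = 0.0938
z(H) = 1.0364
z(FA) = -1.3177
c = −½·[z(H) + z(FA)] = −0.5 × (1.0364 + (-1.3177)) = 0.14065

C = 0.141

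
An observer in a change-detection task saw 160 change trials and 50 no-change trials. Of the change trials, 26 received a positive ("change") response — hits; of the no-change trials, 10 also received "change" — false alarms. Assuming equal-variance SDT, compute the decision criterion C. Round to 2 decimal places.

H = 26/160 = 0.1625
FA = 10/50 = 0.2000
z(H) = z(0.1625) = -0.984
z(FA) = z(0.2000) = -0.842
c = −½·[z(H) + z(FA)] = −0.5 × (-0.984 + (-0.842)) = 0.913
c > 0: the observer has a conservative response bias.

C = 0.91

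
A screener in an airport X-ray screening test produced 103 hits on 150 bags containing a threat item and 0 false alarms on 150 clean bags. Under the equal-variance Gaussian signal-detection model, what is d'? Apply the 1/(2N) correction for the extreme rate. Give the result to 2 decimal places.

d' = 3.20

The false-alarm rate is 0/150 = 0, so apply the 1/(2N) correction: FA → 1/(2·150) = 0.00333.
z(H) = z(0.68667) = 0.486
z(FA) = z(0.00333) = -2.713
d' = 0.486 − (-2.713) = 3.199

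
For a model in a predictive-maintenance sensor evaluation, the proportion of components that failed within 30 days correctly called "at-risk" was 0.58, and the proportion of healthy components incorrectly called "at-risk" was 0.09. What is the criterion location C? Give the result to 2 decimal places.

C = 0.57

Φ⁻¹(H) = 0.2019
Φ⁻¹(FA) = -1.3408
c = −½·[z(H) + z(FA)] = −0.5 × (0.2019 + (-1.3408)) = 0.56945
c > 0: the model has a conservative response bias.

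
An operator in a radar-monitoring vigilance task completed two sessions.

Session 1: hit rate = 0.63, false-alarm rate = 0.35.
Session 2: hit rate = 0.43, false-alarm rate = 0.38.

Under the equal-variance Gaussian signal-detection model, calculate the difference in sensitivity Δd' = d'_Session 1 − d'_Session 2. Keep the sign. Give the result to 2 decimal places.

Session 1: z(0.63) = 0.332, z(0.35) = -0.385, d' = 0.717
Session 2: z(0.43) = -0.176, z(0.38) = -0.305, d' = 0.129
Δd' = d'_Session 1 − d'_Session 2 = 0.717 − 0.129 = 0.588
Session 1 has the higher sensitivity.

Δd' = 0.59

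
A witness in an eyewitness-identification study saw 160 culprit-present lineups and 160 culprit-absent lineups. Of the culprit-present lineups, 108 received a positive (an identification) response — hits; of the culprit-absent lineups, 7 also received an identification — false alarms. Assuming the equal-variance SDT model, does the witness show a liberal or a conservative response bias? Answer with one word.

conservative

z(H) = 0.454, z(FA) = -1.709
c = −½·(z(H) + z(FA)) = 0.6275
c > 0 → conservative criterion (biased toward responding “no”).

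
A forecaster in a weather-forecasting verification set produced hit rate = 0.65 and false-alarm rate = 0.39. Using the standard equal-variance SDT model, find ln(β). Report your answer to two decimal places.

ln β = -0.04

Φ⁻¹(H) = Φ⁻¹(0.65) = 0.385
Φ⁻¹(FA) = Φ⁻¹(0.39) = -0.279
ln β = −½·[z(H)² − z(FA)²] = −0.5 × (0.148 − 0.078) = -0.035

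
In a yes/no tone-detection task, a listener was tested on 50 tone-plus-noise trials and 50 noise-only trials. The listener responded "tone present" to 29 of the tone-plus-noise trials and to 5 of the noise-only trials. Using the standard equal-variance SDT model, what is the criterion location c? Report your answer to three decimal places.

c = 0.540

H = 29/50 = 0.5800
FA = 5/50 = 0.1000
Φ⁻¹(H) = 0.2019
Φ⁻¹(FA) = -1.2816
c = −½·[z(H) + z(FA)] = −0.5 × (0.2019 + (-1.2816)) = 0.53985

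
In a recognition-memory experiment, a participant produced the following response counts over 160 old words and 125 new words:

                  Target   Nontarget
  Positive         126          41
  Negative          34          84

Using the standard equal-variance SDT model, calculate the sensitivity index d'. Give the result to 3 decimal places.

H = 126/160 = 0.7875
FA = 41/125 = 0.3280
z(0.7875) = 0.7978, z(0.3280) = -0.4454
d' = z(H) − z(FA) = 0.7978 − (-0.4454) = 1.2432

d' = 1.243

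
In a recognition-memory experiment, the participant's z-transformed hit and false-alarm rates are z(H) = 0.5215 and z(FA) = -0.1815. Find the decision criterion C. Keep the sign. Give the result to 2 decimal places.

c = −½·[z(H) + z(FA)] = −½·(0.5215 + (-0.1815)) = -0.1700

C = -0.17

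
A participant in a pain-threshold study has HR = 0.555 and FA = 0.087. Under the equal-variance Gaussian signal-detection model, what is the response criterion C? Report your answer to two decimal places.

Φ⁻¹(H) = 0.138
Φ⁻¹(FA) = -1.359
c = −½·[z(H) + z(FA)] = −0.5 × (0.138 + (-1.359)) = 0.6105

C = 0.61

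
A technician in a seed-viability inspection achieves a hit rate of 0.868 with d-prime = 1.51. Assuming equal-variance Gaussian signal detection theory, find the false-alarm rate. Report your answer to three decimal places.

false-alarm rate = 0.347

z(hit rate) = z(0.868) = 1.1170
z(FA) = z(H) − d' = 1.1170 − 1.51 = -0.3930
false-alarm rate = Φ(-0.3930) = 0.3472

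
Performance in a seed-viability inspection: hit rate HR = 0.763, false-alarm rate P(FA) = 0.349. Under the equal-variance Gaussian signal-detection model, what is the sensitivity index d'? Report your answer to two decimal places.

d' = 1.10

z(0.763) = 0.7160, z(0.349) = -0.3880
d' = z(H) − z(FA) = 0.7160 − (-0.3880) = 1.1040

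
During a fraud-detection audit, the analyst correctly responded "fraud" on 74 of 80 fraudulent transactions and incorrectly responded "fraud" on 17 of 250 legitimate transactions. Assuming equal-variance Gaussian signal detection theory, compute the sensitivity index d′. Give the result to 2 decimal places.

d′ = 2.93

H = 74/80 = 0.9250
FA = 17/250 = 0.0680
Φ⁻¹(H) = 1.4395
Φ⁻¹(FA) = -1.4909
d' = z(H) − z(FA) = 1.4395 − (-1.4909) = 2.9304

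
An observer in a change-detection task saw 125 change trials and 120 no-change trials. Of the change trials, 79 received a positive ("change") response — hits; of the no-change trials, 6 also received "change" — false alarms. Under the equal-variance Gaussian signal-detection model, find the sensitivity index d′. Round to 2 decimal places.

H = 79/125 = 0.6320
FA = 6/120 = 0.0500
z(H) = z(0.6320) = 0.337
z(FA) = z(0.0500) = -1.645
d' = z(H) − z(FA) = 0.337 − (-1.645) = 1.982

d′ = 1.98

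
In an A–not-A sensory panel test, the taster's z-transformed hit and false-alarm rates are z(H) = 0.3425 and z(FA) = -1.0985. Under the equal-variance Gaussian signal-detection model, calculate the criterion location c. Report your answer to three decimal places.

c = −½·[z(H) + z(FA)] = −½·(0.3425 + (-1.0985)) = 0.3780

c = 0.378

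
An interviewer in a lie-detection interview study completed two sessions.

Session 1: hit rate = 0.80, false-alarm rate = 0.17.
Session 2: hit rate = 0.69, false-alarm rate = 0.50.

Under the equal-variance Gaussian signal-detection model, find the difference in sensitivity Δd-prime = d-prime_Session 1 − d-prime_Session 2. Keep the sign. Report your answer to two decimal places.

Session 1: z(0.80) = 0.842, z(0.17) = -0.954, d' = 1.796
Session 2: z(0.69) = 0.496, z(0.50) = 0.000, d' = 0.496
Δd' = d'_Session 1 − d'_Session 2 = 1.796 − 0.496 = 1.300
Session 1 has the higher sensitivity.

Δd-prime = 1.30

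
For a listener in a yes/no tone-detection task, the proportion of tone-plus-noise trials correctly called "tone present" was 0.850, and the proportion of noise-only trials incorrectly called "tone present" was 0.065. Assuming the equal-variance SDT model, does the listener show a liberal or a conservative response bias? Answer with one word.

conservative

z(H) = 1.036, z(FA) = -1.514
c = −½·(z(H) + z(FA)) = 0.239
c > 0 → conservative criterion (biased toward responding “no”).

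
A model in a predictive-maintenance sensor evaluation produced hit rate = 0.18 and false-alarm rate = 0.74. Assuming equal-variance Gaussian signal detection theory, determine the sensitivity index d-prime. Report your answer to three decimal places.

Φ⁻¹(H) = -0.9154
Φ⁻¹(FA) = 0.6433
d' = z(H) − z(FA) = -0.9154 − 0.6433 = -1.5587

d-prime = -1.559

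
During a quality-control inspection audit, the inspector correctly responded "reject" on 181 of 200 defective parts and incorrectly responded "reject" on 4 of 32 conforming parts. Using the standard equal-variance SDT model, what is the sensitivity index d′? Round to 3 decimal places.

d′ = 2.461

H = 181/200 = 0.9050
FA = 4/32 = 0.1250
Φ⁻¹(H) = 1.3106
Φ⁻¹(FA) = -1.1503
d' = z(H) − z(FA) = 1.3106 − (-1.1503) = 2.4609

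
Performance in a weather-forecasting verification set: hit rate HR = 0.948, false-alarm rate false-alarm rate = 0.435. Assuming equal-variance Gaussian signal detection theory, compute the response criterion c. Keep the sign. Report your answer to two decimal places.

z(0.948) = 1.6258, z(0.435) = -0.1637
c = −½·[z(H) + z(FA)] = −0.5 × (1.6258 + (-0.1637)) = -0.73105
c < 0: the forecaster has a liberal response bias.

c = -0.73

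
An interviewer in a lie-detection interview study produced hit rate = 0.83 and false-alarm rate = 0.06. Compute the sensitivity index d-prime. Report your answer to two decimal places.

d-prime = 2.51

z(H) = 0.954
z(FA) = -1.555
d' = z(H) − z(FA) = 0.954 − (-1.555) = 2.509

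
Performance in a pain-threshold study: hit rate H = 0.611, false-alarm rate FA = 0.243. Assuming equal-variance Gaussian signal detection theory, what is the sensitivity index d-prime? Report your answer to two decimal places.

d-prime = 0.98

z(H) = z(0.611) = 0.2819
z(FA) = z(0.243) = -0.6967
d' = z(H) − z(FA) = 0.2819 − (-0.6967) = 0.9786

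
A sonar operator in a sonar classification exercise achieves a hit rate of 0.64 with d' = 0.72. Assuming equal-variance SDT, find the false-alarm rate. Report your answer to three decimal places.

false-alarm rate = 0.359

z(hit rate) = z(0.64) = 0.3585
z(FA) = z(H) − d' = 0.3585 − 0.72 = -0.3615
false-alarm rate = Φ(-0.3615) = 0.3589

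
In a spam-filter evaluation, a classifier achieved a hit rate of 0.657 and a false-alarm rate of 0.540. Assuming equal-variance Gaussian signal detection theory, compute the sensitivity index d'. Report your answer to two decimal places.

Φ⁻¹(H) = Φ⁻¹(0.657) = 0.4043
Φ⁻¹(FA) = Φ⁻¹(0.540) = 0.1004
d' = z(H) − z(FA) = 0.4043 − 0.1004 = 0.3039

d' = 0.30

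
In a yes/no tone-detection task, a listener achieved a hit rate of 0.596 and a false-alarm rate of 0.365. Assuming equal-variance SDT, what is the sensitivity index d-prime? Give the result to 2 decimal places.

d-prime = 0.59

Φ⁻¹(H) = Φ⁻¹(0.596) = 0.243
Φ⁻¹(FA) = Φ⁻¹(0.365) = -0.345
d' = z(H) − z(FA) = 0.243 − (-0.345) = 0.588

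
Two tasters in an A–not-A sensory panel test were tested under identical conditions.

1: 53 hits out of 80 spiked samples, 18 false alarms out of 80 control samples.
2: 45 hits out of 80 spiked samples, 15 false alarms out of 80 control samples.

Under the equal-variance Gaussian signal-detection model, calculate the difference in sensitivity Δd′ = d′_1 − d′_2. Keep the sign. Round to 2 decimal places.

1: z(0.6625) = 0.419, z(0.2250) = -0.755, d' = 1.174
2: z(0.5625) = 0.157, z(0.1875) = -0.887, d' = 1.044
Δd' = d'_1 − d'_2 = 1.174 − 1.044 = 0.130
1 has the higher sensitivity.

Δd′ = 0.13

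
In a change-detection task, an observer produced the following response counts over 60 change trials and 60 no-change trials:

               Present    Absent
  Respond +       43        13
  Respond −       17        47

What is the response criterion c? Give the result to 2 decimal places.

c = 0.11

H = 43/60 = 0.7167
FA = 13/60 = 0.2167
z(H) = 0.5731
z(FA) = -0.7834
c = −½·[z(H) + z(FA)] = −0.5 × (0.5731 + (-0.7834)) = 0.10515
c > 0: the observer has a conservative response bias.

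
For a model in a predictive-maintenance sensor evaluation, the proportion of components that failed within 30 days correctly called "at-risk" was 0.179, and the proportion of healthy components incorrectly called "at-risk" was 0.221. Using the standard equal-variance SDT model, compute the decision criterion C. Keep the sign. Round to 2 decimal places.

z(0.179) = -0.919, z(0.221) = -0.769
c = −½·[z(H) + z(FA)] = −0.5 × (-0.919 + (-0.769)) = 0.844

C = 0.84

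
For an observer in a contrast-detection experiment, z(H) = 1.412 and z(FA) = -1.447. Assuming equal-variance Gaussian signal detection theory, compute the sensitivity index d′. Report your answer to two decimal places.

d' = z(H) − z(FA) = 1.412 − (-1.447) = 2.859

d′ = 2.86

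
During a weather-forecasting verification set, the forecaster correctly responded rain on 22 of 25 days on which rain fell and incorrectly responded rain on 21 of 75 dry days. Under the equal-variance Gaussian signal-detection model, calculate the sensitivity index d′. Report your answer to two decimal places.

d′ = 1.76

H = 22/25 = 0.8800
FA = 21/75 = 0.2800
z(H) = z(0.8800) = 1.1750
z(FA) = z(0.2800) = -0.5828
d' = z(H) − z(FA) = 1.1750 − (-0.5828) = 1.7578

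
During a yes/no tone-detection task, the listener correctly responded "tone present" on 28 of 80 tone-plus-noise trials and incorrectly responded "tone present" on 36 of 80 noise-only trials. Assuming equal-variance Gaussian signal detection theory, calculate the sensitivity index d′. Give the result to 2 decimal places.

d′ = -0.26

H = 28/80 = 0.3500
FA = 36/80 = 0.4500
z(0.3500) = -0.385, z(0.4500) = -0.126
d' = z(H) − z(FA) = -0.385 − (-0.126) = -0.259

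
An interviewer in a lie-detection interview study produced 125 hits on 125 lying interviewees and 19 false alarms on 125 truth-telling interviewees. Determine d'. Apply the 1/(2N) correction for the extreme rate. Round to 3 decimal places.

d' = 3.680

The hit rate is 125/125 = 1, so apply the 1/(2N) correction: H → 1 − 1/(2·125) = 0.99600.
z(H) = z(0.99600) = 2.6521
z(FA) = z(0.15200) = -1.0279
d' = 2.6521 − (-1.0279) = 3.6800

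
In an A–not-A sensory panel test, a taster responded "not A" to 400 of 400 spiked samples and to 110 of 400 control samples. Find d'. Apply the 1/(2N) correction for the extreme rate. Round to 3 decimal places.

The hit rate is 400/400 = 1, so apply the 1/(2N) correction: H → 1 − 1/(2·400) = 0.99875.
z(H) = z(0.99875) = 3.0233
z(FA) = z(0.27500) = -0.5978
d' = 3.0233 − (-0.5978) = 3.6211

d' = 3.621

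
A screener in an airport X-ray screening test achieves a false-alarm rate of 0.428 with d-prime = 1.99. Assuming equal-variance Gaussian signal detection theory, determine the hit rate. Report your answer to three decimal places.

z(false-alarm rate) = z(0.428) = -0.1815
z(H) = z(FA) + d' = -0.1815 + 1.99 = 1.8085
hit rate = Φ(1.8085) = 0.9647

hit rate = 0.965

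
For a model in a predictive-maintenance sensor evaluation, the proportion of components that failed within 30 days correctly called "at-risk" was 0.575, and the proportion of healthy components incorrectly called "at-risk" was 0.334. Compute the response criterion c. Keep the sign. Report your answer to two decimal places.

c = 0.12

z(H) = z(0.575) = 0.1891
z(FA) = z(0.334) = -0.4289
c = −½·[z(H) + z(FA)] = −0.5 × (0.1891 + (-0.4289)) = 0.1199
c > 0: the model has a conservative response bias.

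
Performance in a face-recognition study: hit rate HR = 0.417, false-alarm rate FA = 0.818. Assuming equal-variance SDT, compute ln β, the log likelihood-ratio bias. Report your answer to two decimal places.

Φ⁻¹(H) = Φ⁻¹(0.417) = -0.210
Φ⁻¹(FA) = Φ⁻¹(0.818) = 0.908
ln β = −½·[z(H)² − z(FA)²] = −0.5 × (0.044 − 0.824) = 0.390

ln β = 0.39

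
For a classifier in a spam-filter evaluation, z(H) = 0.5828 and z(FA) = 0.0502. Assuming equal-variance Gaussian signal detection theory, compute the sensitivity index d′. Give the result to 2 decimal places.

d' = z(H) − z(FA) = 0.5828 − 0.0502 = 0.5326

d′ = 0.53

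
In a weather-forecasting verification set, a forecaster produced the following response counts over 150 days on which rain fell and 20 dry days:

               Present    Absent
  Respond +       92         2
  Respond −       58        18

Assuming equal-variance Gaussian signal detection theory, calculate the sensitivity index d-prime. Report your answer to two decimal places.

H = 92/150 = 0.6133
FA = 2/20 = 0.1000
Φ⁻¹(0.6133) = 0.2879, Φ⁻¹(0.1000) = -1.2816
d' = z(H) − z(FA) = 0.2879 − (-1.2816) = 1.5695

d-prime = 1.57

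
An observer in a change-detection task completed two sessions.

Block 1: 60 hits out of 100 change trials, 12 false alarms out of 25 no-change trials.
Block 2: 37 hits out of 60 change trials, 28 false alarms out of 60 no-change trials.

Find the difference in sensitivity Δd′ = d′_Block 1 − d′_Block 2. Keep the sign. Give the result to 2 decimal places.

Block 1: z(0.6000) = 0.253, z(0.4800) = -0.050, d' = 0.303
Block 2: z(0.6167) = 0.297, z(0.4667) = -0.084, d' = 0.381
Δd' = d'_Block 1 − d'_Block 2 = 0.303 − 0.381 = -0.078
Block 2 has the higher sensitivity.

Δd′ = -0.08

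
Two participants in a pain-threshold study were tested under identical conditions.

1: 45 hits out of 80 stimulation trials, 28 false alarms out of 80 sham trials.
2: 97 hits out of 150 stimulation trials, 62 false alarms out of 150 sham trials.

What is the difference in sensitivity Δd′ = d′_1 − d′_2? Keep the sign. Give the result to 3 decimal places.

Δd′ = -0.053

1: z(0.5625) = 0.1573, z(0.3500) = -0.3853, d' = 0.5426
2: z(0.6467) = 0.3764, z(0.4133) = -0.2191, d' = 0.5955
Δd' = d'_1 − d'_2 = 0.5426 − 0.5955 = -0.0529
2 has the higher sensitivity.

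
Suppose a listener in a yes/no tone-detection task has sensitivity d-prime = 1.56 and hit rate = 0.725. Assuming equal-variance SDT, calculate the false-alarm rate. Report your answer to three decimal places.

false-alarm rate = 0.168

z(hit rate) = z(0.725) = 0.5978
z(FA) = z(H) − d' = 0.5978 − 1.56 = -0.9622
false-alarm rate = Φ(-0.9622) = 0.1680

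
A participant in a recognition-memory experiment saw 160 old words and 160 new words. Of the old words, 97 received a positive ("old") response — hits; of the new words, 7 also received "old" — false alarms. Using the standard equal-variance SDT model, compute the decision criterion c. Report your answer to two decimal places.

H = 97/160 = 0.6062
FA = 7/160 = 0.0437
z(H) = z(0.6062) = 0.269
z(FA) = z(0.0437) = -1.709
c = −½·[z(H) + z(FA)] = −0.5 × (0.269 + (-1.709)) = 0.720
c > 0: the participant has a conservative response bias.

c = 0.72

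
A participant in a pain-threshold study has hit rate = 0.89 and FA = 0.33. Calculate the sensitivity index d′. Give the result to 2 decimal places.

d′ = 1.67

z(0.89) = 1.2265, z(0.33) = -0.4399
d' = z(H) − z(FA) = 1.2265 − (-0.4399) = 1.6664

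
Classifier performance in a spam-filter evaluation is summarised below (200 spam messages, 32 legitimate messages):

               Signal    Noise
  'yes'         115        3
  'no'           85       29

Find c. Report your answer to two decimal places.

c = 0.56

H = 115/200 = 0.5750
FA = 3/32 = 0.0938
z(H) = z(0.5750) = 0.189
z(FA) = z(0.0938) = -1.318
c = −½·[z(H) + z(FA)] = −0.5 × (0.189 + (-1.318)) = 0.5645
c > 0: the classifier has a conservative response bias.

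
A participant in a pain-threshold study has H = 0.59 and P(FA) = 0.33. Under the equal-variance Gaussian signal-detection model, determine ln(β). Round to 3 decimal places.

ln β = 0.071

z(0.59) = 0.2275, z(0.33) = -0.4399
ln β = −½·[z(H)² − z(FA)²] = −0.5 × (0.0518 − 0.1935) = 0.07085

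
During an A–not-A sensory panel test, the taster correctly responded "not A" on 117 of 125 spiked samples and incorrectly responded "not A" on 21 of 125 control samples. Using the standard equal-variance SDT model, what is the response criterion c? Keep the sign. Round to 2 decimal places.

c = -0.28

H = 117/125 = 0.9360
FA = 21/125 = 0.1680
Φ⁻¹(H) = Φ⁻¹(0.9360) = 1.5220
Φ⁻¹(FA) = Φ⁻¹(0.1680) = -0.9621
c = −½·[z(H) + z(FA)] = −0.5 × (1.5220 + (-0.9621)) = -0.27995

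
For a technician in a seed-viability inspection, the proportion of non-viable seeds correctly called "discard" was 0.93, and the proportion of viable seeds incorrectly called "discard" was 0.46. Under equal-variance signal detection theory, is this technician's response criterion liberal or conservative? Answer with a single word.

z(H) = 1.476, z(FA) = -0.100
c = −½·(z(H) + z(FA)) = -0.688
c < 0 → liberal criterion (biased toward responding “yes”).

liberal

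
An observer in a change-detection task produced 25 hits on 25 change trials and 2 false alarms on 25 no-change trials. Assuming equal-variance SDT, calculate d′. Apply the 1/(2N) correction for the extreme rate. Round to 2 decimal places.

d′ = 3.46

The hit rate is 25/25 = 1, so apply the 1/(2N) correction: H → 1 − 1/(2·25) = 0.98000.
z(H) = z(0.98000) = 2.054
z(FA) = z(0.08000) = -1.405
d' = 2.054 − (-1.405) = 3.459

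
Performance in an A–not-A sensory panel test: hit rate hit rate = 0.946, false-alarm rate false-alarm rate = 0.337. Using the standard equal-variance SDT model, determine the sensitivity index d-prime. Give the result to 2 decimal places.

Φ⁻¹(H) = 1.607
Φ⁻¹(FA) = -0.421
d' = z(H) − z(FA) = 1.607 − (-0.421) = 2.028

d-prime = 2.03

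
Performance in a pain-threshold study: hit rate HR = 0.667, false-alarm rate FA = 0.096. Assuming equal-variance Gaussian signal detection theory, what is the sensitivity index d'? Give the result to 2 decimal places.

d' = 1.74

Φ⁻¹(H) = 0.4316
Φ⁻¹(FA) = -1.3047
d' = z(H) − z(FA) = 0.4316 − (-1.3047) = 1.7363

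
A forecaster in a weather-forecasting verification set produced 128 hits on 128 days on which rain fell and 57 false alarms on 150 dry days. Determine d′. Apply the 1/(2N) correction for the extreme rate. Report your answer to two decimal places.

The hit rate is 128/128 = 1, so apply the 1/(2N) correction: H → 1 − 1/(2·128) = 0.99609.
z(H) = z(0.99609) = 2.660
z(FA) = z(0.38000) = -0.305
d' = 2.660 − (-0.305) = 2.965

d′ = 2.97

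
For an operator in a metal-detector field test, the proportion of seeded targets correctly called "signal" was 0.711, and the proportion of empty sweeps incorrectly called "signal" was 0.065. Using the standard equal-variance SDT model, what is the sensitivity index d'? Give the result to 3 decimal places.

d' = 2.070

z(0.711) = 0.5563, z(0.065) = -1.5141
d' = z(H) − z(FA) = 0.5563 − (-1.5141) = 2.0704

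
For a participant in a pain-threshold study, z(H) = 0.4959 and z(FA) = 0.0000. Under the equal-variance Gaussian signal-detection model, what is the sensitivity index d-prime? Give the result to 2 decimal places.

d' = z(H) − z(FA) = 0.4959 − 0.0000 = 0.4959

d-prime = 0.50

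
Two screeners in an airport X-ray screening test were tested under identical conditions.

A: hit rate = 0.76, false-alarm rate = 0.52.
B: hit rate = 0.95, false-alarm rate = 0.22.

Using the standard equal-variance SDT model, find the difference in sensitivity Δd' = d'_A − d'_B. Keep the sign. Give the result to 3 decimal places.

A: z(0.76) = 0.7063, z(0.52) = 0.0502, d' = 0.6561
B: z(0.95) = 1.6449, z(0.22) = -0.7722, d' = 2.4171
Δd' = d'_A − d'_B = 0.6561 − 2.4171 = -1.7610
B has the higher sensitivity.

Δd' = -1.761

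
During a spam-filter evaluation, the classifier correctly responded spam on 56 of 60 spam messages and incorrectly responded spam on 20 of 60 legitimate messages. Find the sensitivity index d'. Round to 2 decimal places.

H = 56/60 = 0.9333
FA = 20/60 = 0.3333
z(0.9333) = 1.5008, z(0.3333) = -0.4308
d' = z(H) − z(FA) = 1.5008 − (-0.4308) = 1.9316

d' = 1.93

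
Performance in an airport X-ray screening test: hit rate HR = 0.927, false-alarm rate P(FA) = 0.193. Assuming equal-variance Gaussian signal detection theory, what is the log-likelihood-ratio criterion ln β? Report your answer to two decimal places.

z(0.927) = 1.454, z(0.193) = -0.867
ln β = −½·[z(H)² − z(FA)²] = −0.5 × (2.114 − 0.752) = -0.681

ln β = -0.68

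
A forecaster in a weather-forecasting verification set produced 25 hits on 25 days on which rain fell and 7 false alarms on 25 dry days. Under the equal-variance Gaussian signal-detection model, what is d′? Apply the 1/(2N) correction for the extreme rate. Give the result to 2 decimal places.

d′ = 2.64

The hit rate is 25/25 = 1, so apply the 1/(2N) correction: H → 1 − 1/(2·25) = 0.98000.
z(H) = z(0.98000) = 2.054
z(FA) = z(0.28000) = -0.583
d' = 2.054 − (-0.583) = 2.637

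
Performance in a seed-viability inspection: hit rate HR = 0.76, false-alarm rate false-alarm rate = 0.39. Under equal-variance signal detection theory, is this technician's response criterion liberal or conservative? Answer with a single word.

z(H) = 0.706, z(FA) = -0.279
c = −½·(z(H) + z(FA)) = -0.2135
c < 0 → liberal criterion (biased toward responding “yes”).

liberal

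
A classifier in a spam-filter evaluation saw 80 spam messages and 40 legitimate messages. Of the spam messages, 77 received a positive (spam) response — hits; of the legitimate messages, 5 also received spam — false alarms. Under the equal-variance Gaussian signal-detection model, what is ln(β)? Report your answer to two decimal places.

H = 77/80 = 0.9625
FA = 5/40 = 0.1250
Φ⁻¹(0.9625) = 1.780, Φ⁻¹(0.1250) = -1.150
ln β = −½·[z(H)² − z(FA)²] = −0.5 × (3.168 − 1.323) = -0.9225

ln β = -0.92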